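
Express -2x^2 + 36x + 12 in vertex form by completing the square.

-2(x - 9)^2 + 174

-2x^2 + 36x + 12
= -2(x^2 - 18x) + 12    [factor out -2 from the x-terms]
= -2(x^2 - 18x + 81 - 81) + 12    [add and subtract 81 inside the bracket]
= -2(x - 9)^2 + 162 + 12    [perfect-square identity]
= -2(x - 9)^2 + 174    [combine constants]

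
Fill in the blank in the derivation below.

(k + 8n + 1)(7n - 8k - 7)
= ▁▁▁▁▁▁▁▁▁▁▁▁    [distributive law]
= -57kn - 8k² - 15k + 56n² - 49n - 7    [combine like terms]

After distributive law, the bracketed line is:

7kn - 8k² - 7k + 56n² - 64kn - 56n + 7n - 8k - 7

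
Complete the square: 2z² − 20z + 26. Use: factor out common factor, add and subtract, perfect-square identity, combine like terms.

2z² − 20z + 26
= 2(z² − 10z) + 26    [factor out 2 from the z-terms]
= 2(z² − 10z + 25 − 25) + 26    [add and subtract 25 inside the bracket]
= 2(z − 5)² − 50 + 26    [perfect-square identity]
= 2(z − 5)² − 24    [combine constants]

2(z − 5)² − 24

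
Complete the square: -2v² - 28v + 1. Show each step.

-2(v + 7)² + 99

-2v² - 28v + 1
= -2(v² + 14v) + 1    [factor out -2 from the v-terms]
= -2(v² + 14v + 49 - 49) + 1    [add and subtract 49 inside the bracket]
= -2(v + 7)² + 98 + 1    [perfect-square identity]
= -2(v + 7)² + 99    [combine constants]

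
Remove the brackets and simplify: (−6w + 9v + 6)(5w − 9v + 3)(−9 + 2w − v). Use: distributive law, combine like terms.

(−6w + 9v + 6)(5w − 9v + 3)(−9 + 2w − v)
= (−30w² + 54vw − 18w + 45vw − 81v² + 27v + 30w − 54v + 18)(−9 + 2w − v)    [distributive law]
= (−30w² + 99vw + 12w − 81v² − 27v + 18)(−9 + 2w − v)    [combine like terms]
= 270w² − 60w³ + 30vw² − 891vw + 198vw² − 99v²w − 108w + 24w² − 12vw + 729v² − 162v²w + 81v³ + 243v − 54vw + 27v² − 162 + 36w − 18v    [distributive law]
= 294w² − 60w³ + 228vw² − 957vw − 261v²w − 72w + 756v² + 81v³ + 225v − 162    [combine like terms]

294w² − 60w³ + 228vw² − 957vw − 261v²w − 72w + 756v² + 81v³ + 225v − 162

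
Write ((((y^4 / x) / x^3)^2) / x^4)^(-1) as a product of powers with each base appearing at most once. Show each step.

((((y^4 / x) / x^3)^2) / x^4)^(-1)
= ((((y^4 / x) / x^3)^2)^(-1)) / ((x^4)^(-1))    [power of a quotient]
= (((y^4 / x) / x^3)^(-2)) / ((x^4)^(-1))    [power of a power]
= (((y^4 / x)^(-2)) / ((x^3)^(-2))) / ((x^4)^(-1))    [power of a quotient]
= ((((y^4)^(-2)) / (x^(-2))) / ((x^3)^(-2))) / ((x^4)^(-1))    [power of a quotient]
= ((y^(-8) / (x^(-2))) / ((x^3)^(-2))) / ((x^4)^(-1))    [power of a power]
= ((y^(-8) / x^(-2)) / x^(-6)) / ((x^4)^(-1))    [power of a power]
= ((y^(-8) / x^(-2)) / x^(-6)) / x^(-4)    [power of a power]
= x^12y^(-8)    [quotient of powers; product of powers]

x^12y^(-8)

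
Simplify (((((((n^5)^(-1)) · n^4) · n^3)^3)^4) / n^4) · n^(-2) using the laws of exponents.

(((((((n^5)^(-1)) · n^4) · n^3)^3)^4) / n^4) · n^(-2)
= ((((((n^5)^(-1)) · n^4) · n^3)^12) / n^4) · n^(-2)    [power of a power]
= ((((((n^5)^(-1)) · n^4)^12) · ((n^3)^12)) / n^4) · n^(-2)    [power of a product]
= ((((((n^5)^(-1))^12) · ((n^4)^12)) · ((n^3)^12)) / n^4) · n^(-2)    [power of a product]
= (((((n^5)^(-12)) · ((n^4)^12)) · ((n^3)^12)) / n^4) · n^(-2)    [power of a power]
= (((n^(-60) · ((n^4)^12)) · ((n^3)^12)) / n^4) · n^(-2)    [power of a power]
= (((n^(-60) · n^48) · ((n^3)^12)) / n^4) · n^(-2)    [power of a power]
= ((n^(-12) · ((n^3)^12)) / n^4) · n^(-2)    [product of powers]
= ((n^(-12) · n^36) / n^4) · n^(-2)    [power of a power]
= (n^24 / n^4) · n^(-2)    [product of powers]
= n^20 · n^(-2)    [quotient of powers]
= n^18    [product of powers]

n^18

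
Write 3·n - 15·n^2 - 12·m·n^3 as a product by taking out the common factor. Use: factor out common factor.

3·n - 15·n^2 - 12·m·n^3
= 3(n - 5·n^2 - 4·m·n^3)    [factor out 3]
= 3·n(1 - 5·n - 4·m·n^2)    [factor out n]

3·n(1 - 5·n - 4·m·n^2)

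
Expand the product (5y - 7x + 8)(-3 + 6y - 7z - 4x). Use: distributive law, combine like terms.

33y + 30y^2 - 35yz - 62xy - 11x + 49xz + 28x^2 - 24 - 56z

(5y - 7x + 8)(-3 + 6y - 7z - 4x)
= -15y + 30y^2 - 35yz - 20xy + 21x - 42xy + 49xz + 28x^2 - 24 + 48y - 56z - 32x    [distributive law]
= 33y + 30y^2 - 35yz - 62xy - 11x + 49xz + 28x^2 - 24 - 56z    [combine like terms]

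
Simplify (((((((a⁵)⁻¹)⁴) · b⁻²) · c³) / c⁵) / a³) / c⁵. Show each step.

a⁻²³b⁻²c⁻⁷

(((((((a⁵)⁻¹)⁴) · b⁻²) · c³) / c⁵) / a³) / c⁵
= ((((((a⁵)⁻⁴) · b⁻²) · c³) / c⁵) / a³) / c⁵    [power of a power]
= ((((a⁻²⁰ · b⁻²) · c³) / c⁵) / a³) / c⁵    [power of a power]
= a⁻²³b⁻²c⁻⁷    [quotient of powers; product of powers]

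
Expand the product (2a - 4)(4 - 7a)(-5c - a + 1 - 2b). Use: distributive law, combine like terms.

-180ac - 50a² + 52a - 72ab + 70a²c + 14a³ + 28a²b + 80c - 16 + 32b

(2a - 4)(4 - 7a)(-5c - a + 1 - 2b)
= (8a - 14a² - 16 + 28a)(-5c - a + 1 - 2b)    [distributive law]
= (36a - 14a² - 16)(-5c - a + 1 - 2b)    [combine like terms]
= -180ac - 36a² + 36a - 72ab + 70a²c + 14a³ - 14a² + 28a²b + 80c + 16a - 16 + 32b    [distributive law]
= -180ac - 50a² + 52a - 72ab + 70a²c + 14a³ + 28a²b + 80c - 16 + 32b    [combine like terms]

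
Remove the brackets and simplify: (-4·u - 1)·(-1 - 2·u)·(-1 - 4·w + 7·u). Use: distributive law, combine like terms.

u - 24·u·w + 34·u² - 32·u²·w + 56·u³ - 1 - 4·w

(-4·u - 1)·(-1 - 2·u)·(-1 - 4·w + 7·u)
= (4·u + 8·u² + 1 + 2·u)·(-1 - 4·w + 7·u)    [distributive law]
= (6·u + 8·u² + 1)·(-1 - 4·w + 7·u)    [combine like terms]
= -6·u - 24·u·w + 42·u² - 8·u² - 32·u²·w + 56·u³ - 1 - 4·w + 7·u    [distributive law]
= u - 24·u·w + 34·u² - 32·u²·w + 56·u³ - 1 - 4·w    [combine like terms]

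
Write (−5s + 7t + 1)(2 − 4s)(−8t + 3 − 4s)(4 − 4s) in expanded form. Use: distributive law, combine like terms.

(−5s + 7t + 1)(2 − 4s)(−8t + 3 − 4s)(4 − 4s)
= (−10s + 20s^2 + 14t − 28st + 2 − 4s)(−8t + 3 − 4s)(4 − 4s)    [distributive law]
= (−14s + 20s^2 + 14t − 28st + 2)(−8t + 3 − 4s)(4 − 4s)    [combine like terms]
= (112st − 42s + 56s^2 − 160s^2t + 60s^2 − 80s^3 − 112t^2 + 42t − 56st + 224st^2 − 84st + 112s^2t − 16t + 6 − 8s)(4 − 4s)    [distributive law]
= (−28st − 50s + 116s^2 − 48s^2t − 80s^3 − 112t^2 + 26t + 224st^2 + 6)(4 − 4s)    [combine like terms]
= −112st + 112s^2t − 200s + 200s^2 + 464s^2 − 464s^3 − 192s^2t + 192s^3t − 320s^3 + 320s^4 − 448t^2 + 448st^2 + 104t − 104st + 896st^2 − 896s^2t^2 + 24 − 24s    [distributive law]
= −216st − 80s^2t − 224s + 664s^2 − 784s^3 + 192s^3t + 320s^4 − 448t^2 + 1344st^2 + 104t − 896s^2t^2 + 24    [combine like terms]

−216st − 80s^2t − 224s + 664s^2 − 784s^3 + 192s^3t + 320s^4 − 448t^2 + 1344st^2 + 104t − 896s^2t^2 + 24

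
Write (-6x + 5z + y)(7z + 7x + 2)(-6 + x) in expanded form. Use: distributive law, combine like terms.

(-6x + 5z + y)(7z + 7x + 2)(-6 + x)
= (-42xz - 42x^2 - 12x + 35z^2 + 35xz + 10z + 7yz + 7xy + 2y)(-6 + x)    [distributive law]
= (-7xz - 42x^2 - 12x + 35z^2 + 10z + 7yz + 7xy + 2y)(-6 + x)    [combine like terms]
= 42xz - 7x^2z + 252x^2 - 42x^3 + 72x - 12x^2 - 210z^2 + 35xz^2 - 60z + 10xz - 42yz + 7xyz - 42xy + 7x^2y - 12y + 2xy    [distributive law]
= 52xz - 7x^2z + 240x^2 - 42x^3 + 72x - 210z^2 + 35xz^2 - 60z - 42yz + 7xyz - 40xy + 7x^2y - 12y    [combine like terms]

52xz - 7x^2z + 240x^2 - 42x^3 + 72x - 210z^2 + 35xz^2 - 60z - 42yz + 7xyz - 40xy + 7x^2y - 12y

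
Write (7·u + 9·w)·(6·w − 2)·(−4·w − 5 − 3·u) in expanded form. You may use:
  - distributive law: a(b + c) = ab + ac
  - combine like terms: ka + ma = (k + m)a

−330·u·w² − 100·u·w − 126·u²·w + 70·u + 42·u² − 216·w³ − 198·w² + 90·w

(7·u + 9·w)·(6·w − 2)·(−4·w − 5 − 3·u)
= (42·u·w − 14·u + 54·w² − 18·w)·(−4·w − 5 − 3·u)    [distributive law]
= −168·u·w² − 210·u·w − 126·u²·w + 56·u·w + 70·u + 42·u² − 216·w³ − 270·w² − 162·u·w² + 72·w² + 90·w + 54·u·w    [distributive law]
= −330·u·w² − 100·u·w − 126·u²·w + 70·u + 42·u² − 216·w³ − 198·w² + 90·w    [combine like terms]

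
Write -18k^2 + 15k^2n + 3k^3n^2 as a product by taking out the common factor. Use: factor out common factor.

-18k^2 + 15k^2n + 3k^3n^2
= 3(-6k^2 + 5k^2n + k^3n^2)    [factor out 3]
= 3k^2(-6 + 5n + kn^2)    [factor out k^2]

3k^2(-6 + 5n + kn^2)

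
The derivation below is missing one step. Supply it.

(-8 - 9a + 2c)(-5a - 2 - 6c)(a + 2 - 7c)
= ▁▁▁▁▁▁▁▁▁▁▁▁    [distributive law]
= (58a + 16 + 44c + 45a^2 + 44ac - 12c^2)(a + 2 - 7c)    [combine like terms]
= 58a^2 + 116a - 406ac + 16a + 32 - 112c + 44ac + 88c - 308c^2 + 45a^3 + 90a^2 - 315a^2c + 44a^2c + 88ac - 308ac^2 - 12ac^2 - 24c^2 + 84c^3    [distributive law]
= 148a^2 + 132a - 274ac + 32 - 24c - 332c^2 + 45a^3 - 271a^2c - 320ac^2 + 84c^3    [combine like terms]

By distributive law:

(40a + 16 + 48c + 45a^2 + 18a + 54ac - 10ac - 4c - 12c^2)(a + 2 - 7c)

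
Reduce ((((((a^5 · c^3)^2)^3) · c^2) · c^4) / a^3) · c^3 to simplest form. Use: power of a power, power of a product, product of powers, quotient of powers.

((((((a^5 · c^3)^2)^3) · c^2) · c^4) / a^3) · c^3
= (((((a^5 · c^3)^6) · c^2) · c^4) / a^3) · c^3    [power of a power]
= ((((((a^5)^6) · ((c^3)^6)) · c^2) · c^4) / a^3) · c^3    [power of a product]
= ((((a^30 · ((c^3)^6)) · c^2) · c^4) / a^3) · c^3    [power of a power]
= ((((a^30 · c^18) · c^2) · c^4) / a^3) · c^3    [power of a power]
= a^27c^27    [quotient of powers; product of powers]

a^27c^27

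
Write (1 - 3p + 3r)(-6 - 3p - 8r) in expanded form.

(1 - 3p + 3r)(-6 - 3p - 8r)
= -6 - 3p - 8r + 18p + 9p^2 + 24pr - 18r - 9pr - 24r^2    [distributive law]
= -6 + 15p - 26r + 9p^2 + 15pr - 24r^2    [combine like terms]

-6 + 15p - 26r + 9p^2 + 15pr - 24r^2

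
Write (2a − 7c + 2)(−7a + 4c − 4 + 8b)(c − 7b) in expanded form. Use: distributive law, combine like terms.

−14a^2c + 98a^2b + 57ac^2 − 383abc − 22ac + 154ab − 112ab^2 − 28c^3 + 140bc^2 + 36c^2 − 236bc + 392b^2c − 8c + 56b − 112b^2

(2a − 7c + 2)(−7a + 4c − 4 + 8b)(c − 7b)
= (−14a^2 + 8ac − 8a + 16ab + 49ac − 28c^2 + 28c − 56bc − 14a + 8c − 8 + 16b)(c − 7b)    [distributive law]
= (−14a^2 + 57ac − 22a + 16ab − 28c^2 + 36c − 56bc − 8 + 16b)(c − 7b)    [combine like terms]
= −14a^2c + 98a^2b + 57ac^2 − 399abc − 22ac + 154ab + 16abc − 112ab^2 − 28c^3 + 196bc^2 + 36c^2 − 252bc − 56bc^2 + 392b^2c − 8c + 56b + 16bc − 112b^2    [distributive law]
= −14a^2c + 98a^2b + 57ac^2 − 383abc − 22ac + 154ab − 112ab^2 − 28c^3 + 140bc^2 + 36c^2 − 236bc + 392b^2c − 8c + 56b − 112b^2    [combine like terms]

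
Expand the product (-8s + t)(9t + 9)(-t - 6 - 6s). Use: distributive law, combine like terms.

18st² + 450st + 432s²t + 432s + 432s² - 9t³ - 63t² - 54t

(-8s + t)(9t + 9)(-t - 6 - 6s)
= (-72st - 72s + 9t² + 9t)(-t - 6 - 6s)    [distributive law]
= 72st² + 432st + 432s²t + 72st + 432s + 432s² - 9t³ - 54t² - 54st² - 9t² - 54t - 54st    [distributive law]
= 18st² + 450st + 432s²t + 432s + 432s² - 9t³ - 63t² - 54t    [combine like terms]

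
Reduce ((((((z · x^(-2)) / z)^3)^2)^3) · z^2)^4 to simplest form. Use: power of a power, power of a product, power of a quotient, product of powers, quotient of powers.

((((((z · x^(-2)) / z)^3)^2)^3) · z^2)^4
= ((((((z · x^(-2)) / z)^3)^2)^3)^4) · ((z^2)^4)    [power of a product]
= (((((z · x^(-2)) / z)^3)^2)^12) · ((z^2)^4)    [power of a power]
= ((((z · x^(-2)) / z)^3)^24) · ((z^2)^4)    [power of a power]
= (((z · x^(-2)) / z)^72) · ((z^2)^4)    [power of a power]
= (((z · x^(-2))^72) / (z^72)) · ((z^2)^4)    [power of a quotient]
= (((z^72) · ((x^(-2))^72)) / (z^72)) · ((z^2)^4)    [power of a product]
= ((z^72 · x^(-144)) / (z^72)) · ((z^2)^4)    [power of a power]
= ((z^72 · x^(-144)) / z^72) · z^8    [power of a power]
= x^(-144)z^8    [quotient of powers; product of powers]

x^(-144)z^8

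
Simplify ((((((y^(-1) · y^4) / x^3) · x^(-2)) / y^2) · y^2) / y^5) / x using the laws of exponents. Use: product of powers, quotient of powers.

x^(-6)y^(-2)

((((((y^(-1) · y^4) / x^3) · x^(-2)) / y^2) · y^2) / y^5) / x
= (((((y^3 / x^3) · x^(-2)) / y^2) · y^2) / y^5) / x    [product of powers]
= x^(-6)y^(-2)    [quotient of powers; product of powers]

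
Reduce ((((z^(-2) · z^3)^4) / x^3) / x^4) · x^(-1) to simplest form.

((((z^(-2) · z^3)^4) / x^3) / x^4) · x^(-1)
= (((((z^(-2))^4) · ((z^3)^4)) / x^3) / x^4) · x^(-1)    [power of a product]
= (((z^(-8) · ((z^3)^4)) / x^3) / x^4) · x^(-1)    [power of a power]
= (((z^(-8) · z^12) / x^3) / x^4) · x^(-1)    [power of a power]
= ((z^4 / x^3) / x^4) · x^(-1)    [product of powers]
= x^(-8)z^4    [quotient of powers; product of powers]

x^(-8)z^4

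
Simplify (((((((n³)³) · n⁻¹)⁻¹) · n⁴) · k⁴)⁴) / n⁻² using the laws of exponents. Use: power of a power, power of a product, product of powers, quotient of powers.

k¹⁶n⁻¹⁴

(((((((n³)³) · n⁻¹)⁻¹) · n⁴) · k⁴)⁴) / n⁻²
= (((((((n³)³) · n⁻¹)⁻¹) · n⁴)⁴) · ((k⁴)⁴)) / n⁻²    [power of a product]
= (((((((n³)³) · n⁻¹)⁻¹)⁴) · ((n⁴)⁴)) · ((k⁴)⁴)) / n⁻²    [power of a product]
= ((((((n³)³) · n⁻¹)⁻⁴) · ((n⁴)⁴)) · ((k⁴)⁴)) / n⁻²    [power of a power]
= ((((((n³)³)⁻⁴) · ((n⁻¹)⁻⁴)) · ((n⁴)⁴)) · ((k⁴)⁴)) / n⁻²    [power of a product]
= (((((n³)⁻¹²) · ((n⁻¹)⁻⁴)) · ((n⁴)⁴)) · ((k⁴)⁴)) / n⁻²    [power of a power]
= (((n⁻³⁶ · ((n⁻¹)⁻⁴)) · ((n⁴)⁴)) · ((k⁴)⁴)) / n⁻²    [power of a power]
= (((n⁻³⁶ · n⁴) · ((n⁴)⁴)) · ((k⁴)⁴)) / n⁻²    [power of a power]
= ((n⁻³² · ((n⁴)⁴)) · ((k⁴)⁴)) / n⁻²    [product of powers]
= ((n⁻³² · n¹⁶) · ((k⁴)⁴)) / n⁻²    [power of a power]
= (n⁻¹⁶ · ((k⁴)⁴)) / n⁻²    [product of powers]
= (n⁻¹⁶ · k¹⁶) / n⁻²    [power of a power]
= k¹⁶n⁻¹⁴    [quotient of powers]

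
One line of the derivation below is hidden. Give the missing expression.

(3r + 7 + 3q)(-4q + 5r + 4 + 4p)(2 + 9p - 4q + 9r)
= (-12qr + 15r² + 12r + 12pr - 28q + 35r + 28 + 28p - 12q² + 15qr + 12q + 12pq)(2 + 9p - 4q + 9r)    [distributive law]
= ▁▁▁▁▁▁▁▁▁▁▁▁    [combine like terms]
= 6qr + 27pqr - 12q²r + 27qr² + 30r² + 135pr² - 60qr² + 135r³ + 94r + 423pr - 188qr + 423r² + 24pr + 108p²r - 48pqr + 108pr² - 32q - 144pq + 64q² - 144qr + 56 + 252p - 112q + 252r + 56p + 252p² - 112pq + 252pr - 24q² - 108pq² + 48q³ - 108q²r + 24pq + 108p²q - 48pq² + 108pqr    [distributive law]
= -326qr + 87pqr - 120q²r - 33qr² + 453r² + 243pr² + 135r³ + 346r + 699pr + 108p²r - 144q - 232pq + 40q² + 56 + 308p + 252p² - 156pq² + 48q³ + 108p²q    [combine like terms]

Applying combine like terms to the line above:

(3qr + 15r² + 47r + 12pr - 16q + 28 + 28p - 12q² + 12pq)(2 + 9p - 4q + 9r)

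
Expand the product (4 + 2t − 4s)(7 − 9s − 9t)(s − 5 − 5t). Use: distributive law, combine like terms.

(4 + 2t − 4s)(7 − 9s − 9t)(s − 5 − 5t)
= (28 − 36s − 36t + 14t − 18st − 18t² − 28s + 36s² + 36st)(s − 5 − 5t)    [distributive law]
= (28 − 64s − 22t + 18st − 18t² + 36s²)(s − 5 − 5t)    [combine like terms]
= 28s − 140 − 140t − 64s² + 320s + 320st − 22st + 110t + 110t² + 18s²t − 90st − 90st² − 18st² + 90t² + 90t³ + 36s³ − 180s² − 180s²t    [distributive law]
= 348s − 140 − 30t − 244s² + 208st + 200t² − 162s²t − 108st² + 90t³ + 36s³    [combine like terms]

348s − 140 − 30t − 244s² + 208st + 200t² − 162s²t − 108st² + 90t³ + 36s³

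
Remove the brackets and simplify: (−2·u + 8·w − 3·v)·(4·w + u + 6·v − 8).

−2·u^2 − 15·u·v + 16·u + 32·w^2 + 36·v·w − 64·w − 18·v^2 + 24·v

(−2·u + 8·w − 3·v)·(4·w + u + 6·v − 8)
= −8·u·w − 2·u^2 − 12·u·v + 16·u + 32·w^2 + 8·u·w + 48·v·w − 64·w − 12·v·w − 3·u·v − 18·v^2 + 24·v    [distributive law]
= −2·u^2 − 15·u·v + 16·u + 32·w^2 + 36·v·w − 64·w − 18·v^2 + 24·v    [combine like terms]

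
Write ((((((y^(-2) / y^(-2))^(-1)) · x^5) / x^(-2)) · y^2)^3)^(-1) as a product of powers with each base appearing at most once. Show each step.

((((((y^(-2) / y^(-2))^(-1)) · x^5) / x^(-2)) · y^2)^3)^(-1)
= (((((y^(-2) / y^(-2))^(-1)) · x^5) / x^(-2)) · y^2)^(-3)    [power of a power]
= (((((y^(-2) / y^(-2))^(-1)) · x^5) / x^(-2))^(-3)) · ((y^2)^(-3))    [power of a product]
= (((((y^(-2) / y^(-2))^(-1)) · x^5)^(-3)) / ((x^(-2))^(-3))) · ((y^2)^(-3))    [power of a quotient]
= (((((y^(-2) / y^(-2))^(-1))^(-3)) · ((x^5)^(-3))) / ((x^(-2))^(-3))) · ((y^2)^(-3))    [power of a product]
= ((((y^(-2) / y^(-2))^3) · ((x^5)^(-3))) / ((x^(-2))^(-3))) · ((y^2)^(-3))    [power of a power]
= (((((y^(-2))^3) / ((y^(-2))^3)) · ((x^5)^(-3))) / ((x^(-2))^(-3))) · ((y^2)^(-3))    [power of a quotient]
= (((y^(-6) / ((y^(-2))^3)) · ((x^5)^(-3))) / ((x^(-2))^(-3))) · ((y^2)^(-3))    [power of a power]
= (((y^(-6) / y^(-6)) · ((x^5)^(-3))) / ((x^(-2))^(-3))) · ((y^2)^(-3))    [power of a power]
= ((y^0 · ((x^5)^(-3))) / ((x^(-2))^(-3))) · ((y^2)^(-3))    [quotient of powers]
= ((y^0 · x^(-15)) / ((x^(-2))^(-3))) · ((y^2)^(-3))    [power of a power]
= ((y^0 · x^(-15)) / x^6) · ((y^2)^(-3))    [power of a power]
= ((y^0 · x^(-15)) / x^6) · y^(-6)    [power of a power]
= x^(-21)y^(-6)    [quotient of powers; product of powers]

x^(-21)y^(-6)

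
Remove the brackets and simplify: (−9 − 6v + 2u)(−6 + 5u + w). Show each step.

(−9 − 6v + 2u)(−6 + 5u + w)
= 54 − 45u − 9w + 36v − 30uv − 6vw − 12u + 10u^2 + 2uw    [distributive law]
= 54 − 57u − 9w + 36v − 30uv − 6vw + 10u^2 + 2uw    [combine like terms]

54 − 57u − 9w + 36v − 30uv − 6vw + 10u^2 + 2uw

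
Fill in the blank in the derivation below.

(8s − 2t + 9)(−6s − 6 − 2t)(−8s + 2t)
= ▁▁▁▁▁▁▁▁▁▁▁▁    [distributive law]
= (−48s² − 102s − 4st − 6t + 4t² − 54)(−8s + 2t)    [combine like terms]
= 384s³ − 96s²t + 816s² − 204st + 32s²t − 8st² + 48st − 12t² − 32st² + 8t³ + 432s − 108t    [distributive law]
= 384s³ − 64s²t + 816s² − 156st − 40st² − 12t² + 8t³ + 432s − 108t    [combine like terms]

Applying distributive law to the line above:

(−48s² − 48s − 16st + 12st + 12t + 4t² − 54s − 54 − 18t)(−8s + 2t)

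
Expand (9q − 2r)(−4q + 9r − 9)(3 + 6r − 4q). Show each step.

(9q − 2r)(−4q + 9r − 9)(3 + 6r − 4q)
= (−36q^2 + 81qr − 81q + 8qr − 18r^2 + 18r)(3 + 6r − 4q)    [distributive law]
= (−36q^2 + 89qr − 81q − 18r^2 + 18r)(3 + 6r − 4q)    [combine like terms]
= −108q^2 − 216q^2r + 144q^3 + 267qr + 534qr^2 − 356q^2r − 243q − 486qr + 324q^2 − 54r^2 − 108r^3 + 72qr^2 + 54r + 108r^2 − 72qr    [distributive law]
= 216q^2 − 572q^2r + 144q^3 − 291qr + 606qr^2 − 243q + 54r^2 − 108r^3 + 54r    [combine like terms]

216q^2 − 572q^2r + 144q^3 − 291qr + 606qr^2 − 243q + 54r^2 − 108r^3 + 54r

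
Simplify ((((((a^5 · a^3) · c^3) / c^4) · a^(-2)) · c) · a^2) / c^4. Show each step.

a^8c^(-4)

((((((a^5 · a^3) · c^3) / c^4) · a^(-2)) · c) · a^2) / c^4
= (((((a^8 · c^3) / c^4) · a^(-2)) · c) · a^2) / c^4    [product of powers]
= a^8c^(-4)    [quotient of powers; product of powers]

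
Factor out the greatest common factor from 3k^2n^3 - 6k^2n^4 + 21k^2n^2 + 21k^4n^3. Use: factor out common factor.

3k^2n^2(n - 2n^2 + 7 + 7k^2n)

3k^2n^3 - 6k^2n^4 + 21k^2n^2 + 21k^4n^3
= 3(k^2n^3 - 2k^2n^4 + 7k^2n^2 + 7k^4n^3)    [factor out 3]
= 3k^2n^2(n - 2n^2 + 7 + 7k^2n)    [factor out k^2n^2]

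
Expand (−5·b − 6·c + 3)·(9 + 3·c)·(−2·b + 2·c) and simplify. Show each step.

90·b^2 + 30·b^2·c + 6·b·c^2 − 90·c^2 − 36·c^3 − 54·b + 54·c

(−5·b − 6·c + 3)·(9 + 3·c)·(−2·b + 2·c)
= (−45·b − 15·b·c − 54·c − 18·c^2 + 27 + 9·c)·(−2·b + 2·c)    [distributive law]
= (−45·b − 15·b·c − 45·c − 18·c^2 + 27)·(−2·b + 2·c)    [combine like terms]
= 90·b^2 − 90·b·c + 30·b^2·c − 30·b·c^2 + 90·b·c − 90·c^2 + 36·b·c^2 − 36·c^3 − 54·b + 54·c    [distributive law]
= 90·b^2 + 30·b^2·c + 6·b·c^2 − 90·c^2 − 36·c^3 − 54·b + 54·c    [combine like terms]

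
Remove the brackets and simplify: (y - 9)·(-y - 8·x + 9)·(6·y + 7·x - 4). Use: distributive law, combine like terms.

(y - 9)·(-y - 8·x + 9)·(6·y + 7·x - 4)
= (-y² - 8·x·y + 9·y + 9·y + 72·x - 81)·(6·y + 7·x - 4)    [distributive law]
= (-y² - 8·x·y + 18·y + 72·x - 81)·(6·y + 7·x - 4)    [combine like terms]
= -6·y³ - 7·x·y² + 4·y² - 48·x·y² - 56·x²·y + 32·x·y + 108·y² + 126·x·y - 72·y + 432·x·y + 504·x² - 288·x - 486·y - 567·x + 324    [distributive law]
= -6·y³ - 55·x·y² + 112·y² - 56·x²·y + 590·x·y - 558·y + 504·x² - 855·x + 324    [combine like terms]

-6·y³ - 55·x·y² + 112·y² - 56·x²·y + 590·x·y - 558·y + 504·x² - 855·x + 324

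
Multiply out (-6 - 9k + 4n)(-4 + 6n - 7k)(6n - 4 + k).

(-6 - 9k + 4n)(-4 + 6n - 7k)(6n - 4 + k)
= (24 - 36n + 42k + 36k - 54kn + 63k² - 16n + 24n² - 28kn)(6n - 4 + k)    [distributive law]
= (24 - 52n + 78k - 82kn + 63k² + 24n²)(6n - 4 + k)    [combine like terms]
= 144n - 96 + 24k - 312n² + 208n - 52kn + 468kn - 312k + 78k² - 492kn² + 328kn - 82k²n + 378k²n - 252k² + 63k³ + 144n³ - 96n² + 24kn²    [distributive law]
= 352n - 96 - 288k - 408n² + 744kn - 174k² - 468kn² + 296k²n + 63k³ + 144n³    [combine like terms]

352n - 96 - 288k - 408n² + 744kn - 174k² - 468kn² + 296k²n + 63k³ + 144n³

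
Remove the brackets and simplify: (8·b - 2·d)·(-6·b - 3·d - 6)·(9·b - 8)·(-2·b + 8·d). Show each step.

(8·b - 2·d)·(-6·b - 3·d - 6)·(9·b - 8)·(-2·b + 8·d)
= (-48·b^2 - 24·b·d - 48·b + 12·b·d + 6·d^2 + 12·d)·(9·b - 8)·(-2·b + 8·d)    [distributive law]
= (-48·b^2 - 12·b·d - 48·b + 6·d^2 + 12·d)·(9·b - 8)·(-2·b + 8·d)    [combine like terms]
= (-432·b^3 + 384·b^2 - 108·b^2·d + 96·b·d - 432·b^2 + 384·b + 54·b·d^2 - 48·d^2 + 108·b·d - 96·d)·(-2·b + 8·d)    [distributive law]
= (-432·b^3 - 48·b^2 - 108·b^2·d + 204·b·d + 384·b + 54·b·d^2 - 48·d^2 - 96·d)·(-2·b + 8·d)    [combine like terms]
= 864·b^4 - 3456·b^3·d + 96·b^3 - 384·b^2·d + 216·b^3·d - 864·b^2·d^2 - 408·b^2·d + 1632·b·d^2 - 768·b^2 + 3072·b·d - 108·b^2·d^2 + 432·b·d^3 + 96·b·d^2 - 384·d^3 + 192·b·d - 768·d^2    [distributive law]
= 864·b^4 - 3240·b^3·d + 96·b^3 - 792·b^2·d - 972·b^2·d^2 + 1728·b·d^2 - 768·b^2 + 3264·b·d + 432·b·d^3 - 384·d^3 - 768·d^2    [combine like terms]

864·b^4 - 3240·b^3·d + 96·b^3 - 792·b^2·d - 972·b^2·d^2 + 1728·b·d^2 - 768·b^2 + 3264·b·d + 432·b·d^3 - 384·d^3 - 768·d^2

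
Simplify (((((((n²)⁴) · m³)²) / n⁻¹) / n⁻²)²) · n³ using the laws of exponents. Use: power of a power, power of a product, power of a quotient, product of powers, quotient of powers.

m¹²n⁴¹

(((((((n²)⁴) · m³)²) / n⁻¹) / n⁻²)²) · n³
= (((((((n²)⁴) · m³)²) / n⁻¹)²) / ((n⁻²)²)) · n³    [power of a quotient]
= (((((((n²)⁴) · m³)²)²) / ((n⁻¹)²)) / ((n⁻²)²)) · n³    [power of a quotient]
= ((((((n²)⁴) · m³)⁴) / ((n⁻¹)²)) / ((n⁻²)²)) · n³    [power of a power]
= ((((((n²)⁴)⁴) · ((m³)⁴)) / ((n⁻¹)²)) / ((n⁻²)²)) · n³    [power of a product]
= (((((n²)¹⁶) · ((m³)⁴)) / ((n⁻¹)²)) / ((n⁻²)²)) · n³    [power of a power]
= (((n³² · ((m³)⁴)) / ((n⁻¹)²)) / ((n⁻²)²)) · n³    [power of a power]
= (((n³² · m¹²) / ((n⁻¹)²)) / ((n⁻²)²)) · n³    [power of a power]
= (((n³² · m¹²) / n⁻²) / ((n⁻²)²)) · n³    [power of a power]
= (((n³² · m¹²) / n⁻²) / n⁻⁴) · n³    [power of a power]
= m¹²n⁴¹    [quotient of powers; product of powers]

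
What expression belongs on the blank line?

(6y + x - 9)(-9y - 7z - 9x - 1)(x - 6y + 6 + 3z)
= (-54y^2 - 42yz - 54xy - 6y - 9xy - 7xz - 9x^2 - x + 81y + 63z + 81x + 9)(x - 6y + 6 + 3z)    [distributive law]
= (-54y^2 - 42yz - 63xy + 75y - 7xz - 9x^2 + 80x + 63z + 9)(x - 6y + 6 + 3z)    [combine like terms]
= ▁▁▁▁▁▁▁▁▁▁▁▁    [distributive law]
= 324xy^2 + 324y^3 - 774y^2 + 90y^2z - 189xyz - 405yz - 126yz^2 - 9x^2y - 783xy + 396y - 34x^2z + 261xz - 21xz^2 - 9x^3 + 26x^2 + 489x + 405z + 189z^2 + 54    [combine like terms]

After distributive law, the bracketed line is:

-54xy^2 + 324y^3 - 324y^2 - 162y^2z - 42xyz + 252y^2z - 252yz - 126yz^2 - 63x^2y + 378xy^2 - 378xy - 189xyz + 75xy - 450y^2 + 450y + 225yz - 7x^2z + 42xyz - 42xz - 21xz^2 - 9x^3 + 54x^2y - 54x^2 - 27x^2z + 80x^2 - 480xy + 480x + 240xz + 63xz - 378yz + 378z + 189z^2 + 9x - 54y + 54 + 27z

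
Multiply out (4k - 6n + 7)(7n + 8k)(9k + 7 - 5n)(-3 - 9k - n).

(4k - 6n + 7)(7n + 8k)(9k + 7 - 5n)(-3 - 9k - n)
= (28kn + 32k² - 42n² - 48kn + 49n + 56k)(9k + 7 - 5n)(-3 - 9k - n)    [distributive law]
= (-20kn + 32k² - 42n² + 49n + 56k)(9k + 7 - 5n)(-3 - 9k - n)    [combine like terms]
= (-180k²n - 140kn + 100kn² + 288k³ + 224k² - 160k²n - 378kn² - 294n² + 210n³ + 441kn + 343n - 245n² + 504k² + 392k - 280kn)(-3 - 9k - n)    [distributive law]
= (-340k²n + 21kn - 278kn² + 288k³ + 728k² - 539n² + 210n³ + 343n + 392k)(-3 - 9k - n)    [combine like terms]
= 1020k²n + 3060k³n + 340k²n² - 63kn - 189k²n - 21kn² + 834kn² + 2502k²n² + 278kn³ - 864k³ - 2592k⁴ - 288k³n - 2184k² - 6552k³ - 728k²n + 1617n² + 4851kn² + 539n³ - 630n³ - 1890kn³ - 210n⁴ - 1029n - 3087kn - 343n² - 1176k - 3528k² - 392kn    [distributive law]
= 103k²n + 2772k³n + 2842k²n² - 3542kn + 5664kn² - 1612kn³ - 7416k³ - 2592k⁴ - 5712k² + 1274n² - 91n³ - 210n⁴ - 1029n - 1176k    [combine like terms]

103k²n + 2772k³n + 2842k²n² - 3542kn + 5664kn² - 1612kn³ - 7416k³ - 2592k⁴ - 5712k² + 1274n² - 91n³ - 210n⁴ - 1029n - 1176k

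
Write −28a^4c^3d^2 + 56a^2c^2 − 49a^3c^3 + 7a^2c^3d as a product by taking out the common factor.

7a^2c^2(−4a^2cd^2 + 8 − 7ac + cd)

−28a^4c^3d^2 + 56a^2c^2 − 49a^3c^3 + 7a^2c^3d
= 7(−4a^4c^3d^2 + 8a^2c^2 − 7a^3c^3 + a^2c^3d)    [factor out 7]
= 7a^2c^2(−4a^2cd^2 + 8 − 7ac + cd)    [factor out a^2c^2]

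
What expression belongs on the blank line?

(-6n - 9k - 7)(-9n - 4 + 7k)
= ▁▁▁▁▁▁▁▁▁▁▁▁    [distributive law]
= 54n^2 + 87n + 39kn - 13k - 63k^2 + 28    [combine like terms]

By distributive law:

54n^2 + 24n - 42kn + 81kn + 36k - 63k^2 + 63n + 28 - 49k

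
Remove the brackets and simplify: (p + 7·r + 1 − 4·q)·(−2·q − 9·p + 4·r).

34·p·q − 9·p² − 59·p·r − 30·q·r + 28·r² − 2·q − 9·p + 4·r + 8·q²

(p + 7·r + 1 − 4·q)·(−2·q − 9·p + 4·r)
= −2·p·q − 9·p² + 4·p·r − 14·q·r − 63·p·r + 28·r² − 2·q − 9·p + 4·r + 8·q² + 36·p·q − 16·q·r    [distributive law]
= 34·p·q − 9·p² − 59·p·r − 30·q·r + 28·r² − 2·q − 9·p + 4·r + 8·q²    [combine like terms]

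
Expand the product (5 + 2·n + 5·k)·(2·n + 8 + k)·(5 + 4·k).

(5 + 2·n + 5·k)·(2·n + 8 + k)·(5 + 4·k)
= (10·n + 40 + 5·k + 4·n^2 + 16·n + 2·k·n + 10·k·n + 40·k + 5·k^2)·(5 + 4·k)    [distributive law]
= (26·n + 40 + 45·k + 4·n^2 + 12·k·n + 5·k^2)·(5 + 4·k)    [combine like terms]
= 130·n + 104·k·n + 200 + 160·k + 225·k + 180·k^2 + 20·n^2 + 16·k·n^2 + 60·k·n + 48·k^2·n + 25·k^2 + 20·k^3    [distributive law]
= 130·n + 164·k·n + 200 + 385·k + 205·k^2 + 20·n^2 + 16·k·n^2 + 48·k^2·n + 20·k^3    [combine like terms]

130·n + 164·k·n + 200 + 385·k + 205·k^2 + 20·n^2 + 16·k·n^2 + 48·k^2·n + 20·k^3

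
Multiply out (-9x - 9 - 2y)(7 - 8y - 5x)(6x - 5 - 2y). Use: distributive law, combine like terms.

(-9x - 9 - 2y)(7 - 8y - 5x)(6x - 5 - 2y)
= (-63x + 72xy + 45x^2 - 63 + 72y + 45x - 14y + 16y^2 + 10xy)(6x - 5 - 2y)    [distributive law]
= (-18x + 82xy + 45x^2 - 63 + 58y + 16y^2)(6x - 5 - 2y)    [combine like terms]
= -108x^2 + 90x + 36xy + 492x^2y - 410xy - 164xy^2 + 270x^3 - 225x^2 - 90x^2y - 378x + 315 + 126y + 348xy - 290y - 116y^2 + 96xy^2 - 80y^2 - 32y^3    [distributive law]
= -333x^2 - 288x - 26xy + 402x^2y - 68xy^2 + 270x^3 + 315 - 164y - 196y^2 - 32y^3    [combine like terms]

-333x^2 - 288x - 26xy + 402x^2y - 68xy^2 + 270x^3 + 315 - 164y - 196y^2 - 32y^3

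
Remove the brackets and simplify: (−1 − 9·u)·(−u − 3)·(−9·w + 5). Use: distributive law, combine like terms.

(−1 − 9·u)·(−u − 3)·(−9·w + 5)
= (u + 3 + 9·u² + 27·u)·(−9·w + 5)    [distributive law]
= (28·u + 3 + 9·u²)·(−9·w + 5)    [combine like terms]
= −252·u·w + 140·u − 27·w + 15 − 81·u²·w + 45·u²    [distributive law]

−252·u·w + 140·u − 27·w + 15 − 81·u²·w + 45·u²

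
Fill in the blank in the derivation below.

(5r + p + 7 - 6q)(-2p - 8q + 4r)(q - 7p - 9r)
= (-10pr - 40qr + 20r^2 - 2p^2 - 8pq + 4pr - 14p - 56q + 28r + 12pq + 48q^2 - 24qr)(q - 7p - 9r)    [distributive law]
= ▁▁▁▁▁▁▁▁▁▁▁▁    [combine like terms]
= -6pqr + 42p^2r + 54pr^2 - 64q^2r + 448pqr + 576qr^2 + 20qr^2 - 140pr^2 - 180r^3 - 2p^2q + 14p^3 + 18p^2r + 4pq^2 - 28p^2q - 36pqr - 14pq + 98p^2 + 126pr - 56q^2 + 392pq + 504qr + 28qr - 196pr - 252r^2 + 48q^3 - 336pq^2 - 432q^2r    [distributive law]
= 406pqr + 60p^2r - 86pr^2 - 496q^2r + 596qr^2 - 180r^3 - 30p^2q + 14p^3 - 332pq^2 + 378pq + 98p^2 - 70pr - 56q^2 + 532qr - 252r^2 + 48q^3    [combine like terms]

By combine like terms:

(-6pr - 64qr + 20r^2 - 2p^2 + 4pq - 14p - 56q + 28r + 48q^2)(q - 7p - 9r)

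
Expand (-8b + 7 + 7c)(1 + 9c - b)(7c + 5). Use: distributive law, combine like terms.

-500bc - 75b - 553bc² + 56b²c + 40b² + 399c + 35 + 805c² + 441c³

(-8b + 7 + 7c)(1 + 9c - b)(7c + 5)
= (-8b - 72bc + 8b² + 7 + 63c - 7b + 7c + 63c² - 7bc)(7c + 5)    [distributive law]
= (-15b - 79bc + 8b² + 7 + 70c + 63c²)(7c + 5)    [combine like terms]
= -105bc - 75b - 553bc² - 395bc + 56b²c + 40b² + 49c + 35 + 490c² + 350c + 441c³ + 315c²    [distributive law]
= -500bc - 75b - 553bc² + 56b²c + 40b² + 399c + 35 + 805c² + 441c³    [combine like terms]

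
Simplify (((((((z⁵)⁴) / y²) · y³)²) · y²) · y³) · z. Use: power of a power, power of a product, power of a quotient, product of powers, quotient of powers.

(((((((z⁵)⁴) / y²) · y³)²) · y²) · y³) · z
= (((((((z⁵)⁴) / y²)²) · ((y³)²)) · y²) · y³) · z    [power of a product]
= (((((((z⁵)⁴)²) / ((y²)²)) · ((y³)²)) · y²) · y³) · z    [power of a quotient]
= ((((((z⁵)⁸) / ((y²)²)) · ((y³)²)) · y²) · y³) · z    [power of a power]
= ((((z⁴⁰ / ((y²)²)) · ((y³)²)) · y²) · y³) · z    [power of a power]
= ((((z⁴⁰ / y⁴) · ((y³)²)) · y²) · y³) · z    [power of a power]
= ((((z⁴⁰ / y⁴) · y⁶) · y²) · y³) · z    [power of a power]
= y⁷z⁴¹    [quotient of powers; product of powers]

y⁷z⁴¹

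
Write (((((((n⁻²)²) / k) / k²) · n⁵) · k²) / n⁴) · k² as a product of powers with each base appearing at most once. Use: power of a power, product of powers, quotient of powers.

(((((((n⁻²)²) / k) / k²) · n⁵) · k²) / n⁴) · k²
= (((((n⁻⁴ / k) / k²) · n⁵) · k²) / n⁴) · k²    [power of a power]
= kn⁻³    [quotient of powers; product of powers]

kn⁻³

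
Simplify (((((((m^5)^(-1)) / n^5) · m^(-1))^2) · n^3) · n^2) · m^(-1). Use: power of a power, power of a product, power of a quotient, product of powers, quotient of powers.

m^(-13)n^(-5)

(((((((m^5)^(-1)) / n^5) · m^(-1))^2) · n^3) · n^2) · m^(-1)
= (((((((m^5)^(-1)) / n^5)^2) · ((m^(-1))^2)) · n^3) · n^2) · m^(-1)    [power of a product]
= (((((((m^5)^(-1))^2) / ((n^5)^2)) · ((m^(-1))^2)) · n^3) · n^2) · m^(-1)    [power of a quotient]
= ((((((m^5)^(-2)) / ((n^5)^2)) · ((m^(-1))^2)) · n^3) · n^2) · m^(-1)    [power of a power]
= ((((m^(-10) / ((n^5)^2)) · ((m^(-1))^2)) · n^3) · n^2) · m^(-1)    [power of a power]
= ((((m^(-10) / n^10) · ((m^(-1))^2)) · n^3) · n^2) · m^(-1)    [power of a power]
= ((((m^(-10) / n^10) · m^(-2)) · n^3) · n^2) · m^(-1)    [power of a power]
= m^(-13)n^(-5)    [quotient of powers; product of powers]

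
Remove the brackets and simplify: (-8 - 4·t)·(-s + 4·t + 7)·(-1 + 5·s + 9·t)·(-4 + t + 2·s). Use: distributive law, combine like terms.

(-8 - 4·t)·(-s + 4·t + 7)·(-1 + 5·s + 9·t)·(-4 + t + 2·s)
= (8·s - 32·t - 56 + 4·s·t - 16·t^2 - 28·t)·(-1 + 5·s + 9·t)·(-4 + t + 2·s)    [distributive law]
= (8·s - 60·t - 56 + 4·s·t - 16·t^2)·(-1 + 5·s + 9·t)·(-4 + t + 2·s)    [combine like terms]
= (-8·s + 40·s^2 + 72·s·t + 60·t - 300·s·t - 540·t^2 + 56 - 280·s - 504·t - 4·s·t + 20·s^2·t + 36·s·t^2 + 16·t^2 - 80·s·t^2 - 144·t^3)·(-4 + t + 2·s)    [distributive law]
= (-288·s + 40·s^2 - 232·s·t - 444·t - 524·t^2 + 56 + 20·s^2·t - 44·s·t^2 - 144·t^3)·(-4 + t + 2·s)    [combine like terms]
= 1152·s - 288·s·t - 576·s^2 - 160·s^2 + 40·s^2·t + 80·s^3 + 928·s·t - 232·s·t^2 - 464·s^2·t + 1776·t - 444·t^2 - 888·s·t + 2096·t^2 - 524·t^3 - 1048·s·t^2 - 224 + 56·t + 112·s - 80·s^2·t + 20·s^2·t^2 + 40·s^3·t + 176·s·t^2 - 44·s·t^3 - 88·s^2·t^2 + 576·t^3 - 144·t^4 - 288·s·t^3    [distributive law]
= 1264·s - 248·s·t - 736·s^2 - 504·s^2·t + 80·s^3 - 1104·s·t^2 + 1832·t + 1652·t^2 + 52·t^3 - 224 - 68·s^2·t^2 + 40·s^3·t - 332·s·t^3 - 144·t^4    [combine like terms]

1264·s - 248·s·t - 736·s^2 - 504·s^2·t + 80·s^3 - 1104·s·t^2 + 1832·t + 1652·t^2 + 52·t^3 - 224 - 68·s^2·t^2 + 40·s^3·t - 332·s·t^3 - 144·t^4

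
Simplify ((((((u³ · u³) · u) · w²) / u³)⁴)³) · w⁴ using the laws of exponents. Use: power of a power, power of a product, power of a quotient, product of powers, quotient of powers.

((((((u³ · u³) · u) · w²) / u³)⁴)³) · w⁴
= (((((u³ · u³) · u) · w²) / u³)¹²) · w⁴    [power of a power]
= (((((u³ · u³) · u) · w²)¹²) / ((u³)¹²)) · w⁴    [power of a quotient]
= (((((u³ · u³) · u)¹²) · ((w²)¹²)) / ((u³)¹²)) · w⁴    [power of a product]
= (((((u³ · u³)¹²) · (u¹²)) · ((w²)¹²)) / ((u³)¹²)) · w⁴    [power of a product]
= ((((((u³)¹²) · ((u³)¹²)) · (u¹²)) · ((w²)¹²)) / ((u³)¹²)) · w⁴    [power of a product]
= ((((u³⁶ · ((u³)¹²)) · (u¹²)) · ((w²)¹²)) / ((u³)¹²)) · w⁴    [power of a power]
= ((((u³⁶ · u³⁶) · (u¹²)) · ((w²)¹²)) / ((u³)¹²)) · w⁴    [power of a power]
= (((u⁷² · (u¹²)) · ((w²)¹²)) / ((u³)¹²)) · w⁴    [product of powers]
= ((u⁸⁴ · ((w²)¹²)) / ((u³)¹²)) · w⁴    [product of powers]
= ((u⁸⁴ · w²⁴) / ((u³)¹²)) · w⁴    [power of a power]
= ((u⁸⁴ · w²⁴) / u³⁶) · w⁴    [power of a power]
= u⁴⁸w²⁸    [quotient of powers; product of powers]

u⁴⁸w²⁸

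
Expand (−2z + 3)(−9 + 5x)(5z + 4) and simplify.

90z² − 63z − 50xz² + 35xz − 108 + 60x

(−2z + 3)(−9 + 5x)(5z + 4)
= (18z − 10xz − 27 + 15x)(5z + 4)    [distributive law]
= 90z² + 72z − 50xz² − 40xz − 135z − 108 + 75xz + 60x    [distributive law]
= 90z² − 63z − 50xz² + 35xz − 108 + 60x    [combine like terms]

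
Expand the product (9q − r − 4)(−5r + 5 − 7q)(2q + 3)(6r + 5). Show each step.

(9q − r − 4)(−5r + 5 − 7q)(2q + 3)(6r + 5)
= (−45qr + 45q − 63q^2 + 5r^2 − 5r + 7qr + 20r − 20 + 28q)(2q + 3)(6r + 5)    [distributive law]
= (−38qr + 73q − 63q^2 + 5r^2 + 15r − 20)(2q + 3)(6r + 5)    [combine like terms]
= (−76q^2r − 114qr + 146q^2 + 219q − 126q^3 − 189q^2 + 10qr^2 + 15r^2 + 30qr + 45r − 40q − 60)(6r + 5)    [distributive law]
= (−76q^2r − 84qr − 43q^2 + 179q − 126q^3 + 10qr^2 + 15r^2 + 45r − 60)(6r + 5)    [combine like terms]
= −456q^2r^2 − 380q^2r − 504qr^2 − 420qr − 258q^2r − 215q^2 + 1074qr + 895q − 756q^3r − 630q^3 + 60qr^3 + 50qr^2 + 90r^3 + 75r^2 + 270r^2 + 225r − 360r − 300    [distributive law]
= −456q^2r^2 − 638q^2r − 454qr^2 + 654qr − 215q^2 + 895q − 756q^3r − 630q^3 + 60qr^3 + 90r^3 + 345r^2 − 135r − 300    [combine like terms]

−456q^2r^2 − 638q^2r − 454qr^2 + 654qr − 215q^2 + 895q − 756q^3r − 630q^3 + 60qr^3 + 90r^3 + 345r^2 − 135r − 300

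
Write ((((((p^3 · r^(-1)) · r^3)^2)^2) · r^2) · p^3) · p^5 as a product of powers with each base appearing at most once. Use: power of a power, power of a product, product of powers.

p^20r^10

((((((p^3 · r^(-1)) · r^3)^2)^2) · r^2) · p^3) · p^5
= (((((p^3 · r^(-1)) · r^3)^4) · r^2) · p^3) · p^5    [power of a power]
= (((((p^3 · r^(-1))^4) · ((r^3)^4)) · r^2) · p^3) · p^5    [power of a product]
= ((((((p^3)^4) · ((r^(-1))^4)) · ((r^3)^4)) · r^2) · p^3) · p^5    [power of a product]
= ((((p^12 · ((r^(-1))^4)) · ((r^3)^4)) · r^2) · p^3) · p^5    [power of a power]
= ((((p^12 · r^(-4)) · ((r^3)^4)) · r^2) · p^3) · p^5    [power of a power]
= ((((p^12 · r^(-4)) · r^12) · r^2) · p^3) · p^5    [power of a power]
= p^20r^10    [product of powers]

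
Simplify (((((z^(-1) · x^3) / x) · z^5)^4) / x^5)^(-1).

(((((z^(-1) · x^3) / x) · z^5)^4) / x^5)^(-1)
= (((((z^(-1) · x^3) / x) · z^5)^4)^(-1)) / ((x^5)^(-1))    [power of a quotient]
= ((((z^(-1) · x^3) / x) · z^5)^(-4)) / ((x^5)^(-1))    [power of a power]
= ((((z^(-1) · x^3) / x)^(-4)) · ((z^5)^(-4))) / ((x^5)^(-1))    [power of a product]
= ((((z^(-1) · x^3)^(-4)) / (x^(-4))) · ((z^5)^(-4))) / ((x^5)^(-1))    [power of a quotient]
= (((((z^(-1))^(-4)) · ((x^3)^(-4))) / (x^(-4))) · ((z^5)^(-4))) / ((x^5)^(-1))    [power of a product]
= (((z^4 · ((x^3)^(-4))) / (x^(-4))) · ((z^5)^(-4))) / ((x^5)^(-1))    [power of a power]
= (((z^4 · x^(-12)) / (x^(-4))) · ((z^5)^(-4))) / ((x^5)^(-1))    [power of a power]
= (((z^4 · x^(-12)) / x^(-4)) · z^(-20)) / ((x^5)^(-1))    [power of a power]
= (((z^4 · x^(-12)) / x^(-4)) · z^(-20)) / x^(-5)    [power of a power]
= x^(-3)·z^(-16)    [quotient of powers; product of powers]

x^(-3)·z^(-16)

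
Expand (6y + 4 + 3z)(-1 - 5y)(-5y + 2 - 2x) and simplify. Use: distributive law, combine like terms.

(6y + 4 + 3z)(-1 - 5y)(-5y + 2 - 2x)
= (-6y - 30y^2 - 4 - 20y - 3z - 15yz)(-5y + 2 - 2x)    [distributive law]
= (-26y - 30y^2 - 4 - 3z - 15yz)(-5y + 2 - 2x)    [combine like terms]
= 130y^2 - 52y + 52xy + 150y^3 - 60y^2 + 60xy^2 + 20y - 8 + 8x + 15yz - 6z + 6xz + 75y^2z - 30yz + 30xyz    [distributive law]
= 70y^2 - 32y + 52xy + 150y^3 + 60xy^2 - 8 + 8x - 15yz - 6z + 6xz + 75y^2z + 30xyz    [combine like terms]

70y^2 - 32y + 52xy + 150y^3 + 60xy^2 - 8 + 8x - 15yz - 6z + 6xz + 75y^2z + 30xyz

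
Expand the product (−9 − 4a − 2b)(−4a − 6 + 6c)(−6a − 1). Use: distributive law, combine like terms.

−376a^2 − 384a − 54 + 348ac + 54c − 96a^3 + 144a^2c − 48a^2b − 80ab − 12b + 72abc + 12bc

(−9 − 4a − 2b)(−4a − 6 + 6c)(−6a − 1)
= (36a + 54 − 54c + 16a^2 + 24a − 24ac + 8ab + 12b − 12bc)(−6a − 1)    [distributive law]
= (60a + 54 − 54c + 16a^2 − 24ac + 8ab + 12b − 12bc)(−6a − 1)    [combine like terms]
= −360a^2 − 60a − 324a − 54 + 324ac + 54c − 96a^3 − 16a^2 + 144a^2c + 24ac − 48a^2b − 8ab − 72ab − 12b + 72abc + 12bc    [distributive law]
= −376a^2 − 384a − 54 + 348ac + 54c − 96a^3 + 144a^2c − 48a^2b − 80ab − 12b + 72abc + 12bc    [combine like terms]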